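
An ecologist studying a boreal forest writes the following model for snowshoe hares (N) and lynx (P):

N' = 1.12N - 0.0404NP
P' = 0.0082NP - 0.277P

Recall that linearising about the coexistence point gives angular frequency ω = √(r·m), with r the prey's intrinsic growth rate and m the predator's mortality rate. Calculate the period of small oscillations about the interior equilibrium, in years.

Here r = 1.12 and m = 0.277, so r·m = 0.31.
ω = √0.31 = 0.557 per year, hence T = 2π/ω ≈ 11.3 years.

T ≈ 11.3 years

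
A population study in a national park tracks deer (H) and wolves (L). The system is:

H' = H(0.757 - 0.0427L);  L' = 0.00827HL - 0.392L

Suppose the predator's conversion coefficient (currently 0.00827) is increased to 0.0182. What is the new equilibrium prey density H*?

H* ≈ 21.5

At the interior fixed point, setting dL/dt = 0 with L > 0 fixes H* = (predator death rate)/(HL coefficient) — independent of the other coefficients.
With the change, H* = 0.392/0.0182 = 21.5; it falls from 47.4.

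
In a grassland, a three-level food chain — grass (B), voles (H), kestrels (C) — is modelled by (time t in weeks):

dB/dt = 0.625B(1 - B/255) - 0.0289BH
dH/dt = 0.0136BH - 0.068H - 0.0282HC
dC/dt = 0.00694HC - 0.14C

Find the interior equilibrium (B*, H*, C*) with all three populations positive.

From dC/dt = 0: 0.00694H* = 0.14, so H* = 20.2.
From dB/dt = 0: 0.625(1 - B*/255) = 0.0289·20.2, giving B* = 255·(1 - 0.933) = 17.1.
From dH/dt = 0: 0.0136·17.1 - 0.068 = 0.0282C*, so C* = 0.165/0.0282 = 5.85.

B* ≈ 17.1, H* ≈ 20.2, C* ≈ 5.85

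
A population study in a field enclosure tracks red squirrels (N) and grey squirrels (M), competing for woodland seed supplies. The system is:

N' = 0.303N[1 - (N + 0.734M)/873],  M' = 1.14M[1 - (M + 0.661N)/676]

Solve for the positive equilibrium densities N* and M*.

N* ≈ 732, M* ≈ 192

Setting both brackets to zero gives the nullclines N + 0.734M = 873 and 0.661N + M = 676.
Substituting M = 676 - 0.661N into the first: N(1 - 0.734·0.661) = 873 - 0.734·676.
So N* = 377/0.515 = 732, and then M* = 676 - 0.661·732 = 192.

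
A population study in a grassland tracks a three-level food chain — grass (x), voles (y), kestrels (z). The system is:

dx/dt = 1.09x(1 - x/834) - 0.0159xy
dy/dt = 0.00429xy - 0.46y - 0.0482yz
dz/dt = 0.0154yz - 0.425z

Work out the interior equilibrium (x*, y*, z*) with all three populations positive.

x* ≈ 498, y* ≈ 27.6, z* ≈ 34.8

From dz/dt = 0: 0.0154y* = 0.425, so y* = 27.6.
From dx/dt = 0: 1.09(1 - x*/834) = 0.0159·27.6, giving x* = 834·(1 - 0.403) = 498.
From dy/dt = 0: 0.00429·498 - 0.46 = 0.0482z*, so z* = 1.68/0.0482 = 34.8.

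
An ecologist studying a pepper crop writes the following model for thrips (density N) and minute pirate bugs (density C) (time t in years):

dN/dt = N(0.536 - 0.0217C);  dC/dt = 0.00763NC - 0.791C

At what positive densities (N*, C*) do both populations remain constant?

N* ≈ 104, C* ≈ 24.7

Set dC/dt = 0 with C > 0: 0.00763N - 0.791 = 0, so N* = 0.791/0.00763 = 104.
Set dN/dt = 0 with N > 0: 0.536 - 0.0217C = 0, so C* = 0.536/0.0217 = 24.7.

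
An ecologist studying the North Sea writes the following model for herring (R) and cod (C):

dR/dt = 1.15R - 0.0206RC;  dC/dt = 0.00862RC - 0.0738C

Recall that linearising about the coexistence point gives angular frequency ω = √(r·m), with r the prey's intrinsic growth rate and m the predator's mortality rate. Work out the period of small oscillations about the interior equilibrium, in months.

Here r = 1.15 and m = 0.0738, so r·m = 0.0849.
ω = √0.0849 = 0.291 per month, hence T = 2π/ω ≈ 21.6 months.

T ≈ 21.6 months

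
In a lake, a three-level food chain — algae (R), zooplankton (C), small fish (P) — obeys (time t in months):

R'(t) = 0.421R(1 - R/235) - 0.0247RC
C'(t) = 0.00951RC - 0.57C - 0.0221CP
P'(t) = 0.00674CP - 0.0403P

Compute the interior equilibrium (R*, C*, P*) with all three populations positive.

From dP/dt = 0: 0.00674C* = 0.0403, so C* = 5.98.
From dR/dt = 0: 0.421(1 - R*/235) = 0.0247·5.98, giving R* = 235·(1 - 0.351) = 153.
From dC/dt = 0: 0.00951·153 - 0.57 = 0.0221P*, so P* = 0.881/0.0221 = 39.9.

R* ≈ 153, C* ≈ 5.98, P* ≈ 39.9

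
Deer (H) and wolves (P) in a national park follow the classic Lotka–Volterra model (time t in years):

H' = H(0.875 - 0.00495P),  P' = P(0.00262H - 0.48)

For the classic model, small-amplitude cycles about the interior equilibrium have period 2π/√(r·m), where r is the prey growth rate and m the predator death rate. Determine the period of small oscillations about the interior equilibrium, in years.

T ≈ 9.7 years

Here r = 0.875 and m = 0.48, so r·m = 0.42.
ω = √0.42 = 0.648 per year, hence T = 2π/ω ≈ 9.7 years.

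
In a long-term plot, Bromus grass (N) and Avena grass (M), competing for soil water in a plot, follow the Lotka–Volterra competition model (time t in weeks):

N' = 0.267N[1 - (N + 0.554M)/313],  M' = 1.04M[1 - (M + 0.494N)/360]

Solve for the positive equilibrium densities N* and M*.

Setting both brackets to zero gives the nullclines N + 0.554M = 313 and 0.494N + M = 360.
Substituting M = 360 - 0.494N into the first: N(1 - 0.554·0.494) = 313 - 0.554·360.
So N* = 114/0.726 = 156, and then M* = 360 - 0.494·156 = 283.

N* ≈ 156, M* ≈ 283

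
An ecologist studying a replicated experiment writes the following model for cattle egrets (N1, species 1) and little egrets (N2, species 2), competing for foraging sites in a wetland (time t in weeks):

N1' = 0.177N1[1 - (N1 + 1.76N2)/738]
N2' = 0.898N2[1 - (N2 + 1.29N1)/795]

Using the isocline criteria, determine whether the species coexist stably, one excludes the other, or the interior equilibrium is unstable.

unstable coexistence (outcome depends on initial conditions)

Compare the nullcline intercepts: K1/α12 = 738/1.76 = 419 < K2 = 795; K2/α21 = 795/1.29 = 616 < K1 = 738.
Since both are reversed, neither can invade when rare; the interior point is a saddle.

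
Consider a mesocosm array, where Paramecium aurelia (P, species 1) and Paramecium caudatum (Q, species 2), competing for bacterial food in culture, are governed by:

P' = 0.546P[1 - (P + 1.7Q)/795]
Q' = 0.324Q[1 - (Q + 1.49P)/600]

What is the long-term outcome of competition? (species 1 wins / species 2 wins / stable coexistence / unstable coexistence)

Compare the nullcline intercepts: K1/α12 = 795/1.7 = 468 < K2 = 600; K2/α21 = 600/1.49 = 403 < K1 = 795.
Since both are reversed, neither can invade when rare; the interior point is a saddle.

unstable coexistence (outcome depends on initial conditions)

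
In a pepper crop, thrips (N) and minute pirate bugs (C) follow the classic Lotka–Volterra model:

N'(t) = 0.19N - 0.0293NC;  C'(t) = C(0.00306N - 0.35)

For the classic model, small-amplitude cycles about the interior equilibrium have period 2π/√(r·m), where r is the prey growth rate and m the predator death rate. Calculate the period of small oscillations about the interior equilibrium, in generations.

T ≈ 24.4 generations

Here r = 0.19 and m = 0.35, so r·m = 0.0665.
ω = √0.0665 = 0.258 per generation, hence T = 2π/ω ≈ 24.4 generations.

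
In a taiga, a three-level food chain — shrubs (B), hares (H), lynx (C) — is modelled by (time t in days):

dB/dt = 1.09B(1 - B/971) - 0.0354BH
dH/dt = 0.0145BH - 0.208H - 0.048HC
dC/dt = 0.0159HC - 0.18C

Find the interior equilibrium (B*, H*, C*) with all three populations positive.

B* ≈ 614, H* ≈ 11.3, C* ≈ 181

From dC/dt = 0: 0.0159H* = 0.18, so H* = 11.3.
From dB/dt = 0: 1.09(1 - B*/971) = 0.0354·11.3, giving B* = 971·(1 - 0.368) = 614.
From dH/dt = 0: 0.0145·614 - 0.208 = 0.048C*, so C* = 8.69/0.048 = 181.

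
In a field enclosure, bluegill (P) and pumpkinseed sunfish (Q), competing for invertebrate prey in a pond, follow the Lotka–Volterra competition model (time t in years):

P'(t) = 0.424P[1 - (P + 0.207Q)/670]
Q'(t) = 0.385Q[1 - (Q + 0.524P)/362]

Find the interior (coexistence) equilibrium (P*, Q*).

P* ≈ 667, Q* ≈ 12.2

Setting both brackets to zero gives the nullclines P + 0.207Q = 670 and 0.524P + Q = 362.
Substituting Q = 362 - 0.524P into the first: P(1 - 0.207·0.524) = 670 - 0.207·362.
So P* = 595/0.892 = 667, and then Q* = 362 - 0.524·667 = 12.2.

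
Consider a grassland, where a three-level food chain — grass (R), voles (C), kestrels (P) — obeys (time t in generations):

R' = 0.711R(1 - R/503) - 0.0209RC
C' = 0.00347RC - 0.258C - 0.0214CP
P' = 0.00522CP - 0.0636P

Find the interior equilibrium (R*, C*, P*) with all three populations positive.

From dP/dt = 0: 0.00522C* = 0.0636, so C* = 12.2.
From dR/dt = 0: 0.711(1 - R*/503) = 0.0209·12.2, giving R* = 503·(1 - 0.358) = 323.
From dC/dt = 0: 0.00347·323 - 0.258 = 0.0214P*, so P* = 0.862/0.0214 = 40.3.

R* ≈ 323, C* ≈ 12.2, P* ≈ 40.3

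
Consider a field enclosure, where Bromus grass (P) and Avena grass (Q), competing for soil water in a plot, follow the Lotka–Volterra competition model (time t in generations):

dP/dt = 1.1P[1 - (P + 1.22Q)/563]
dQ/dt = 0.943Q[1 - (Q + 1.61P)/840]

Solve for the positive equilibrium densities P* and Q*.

Setting both brackets to zero gives the nullclines P + 1.22Q = 563 and 1.61P + Q = 840.
Substituting Q = 840 - 1.61P into the first: P(1 - 1.22·1.61) = 563 - 1.22·840.
So P* = -462/-0.964 = 479, and then Q* = 840 - 1.61·479 = 68.9.

P* ≈ 479, Q* ≈ 68.9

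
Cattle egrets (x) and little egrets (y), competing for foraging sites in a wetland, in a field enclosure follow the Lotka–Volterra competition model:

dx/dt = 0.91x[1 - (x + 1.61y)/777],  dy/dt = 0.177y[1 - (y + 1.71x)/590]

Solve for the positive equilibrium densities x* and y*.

x* ≈ 98.6, y* ≈ 421

Setting both brackets to zero gives the nullclines x + 1.61y = 777 and 1.71x + y = 590.
Substituting y = 590 - 1.71x into the first: x(1 - 1.61·1.71) = 777 - 1.61·590.
So x* = -173/-1.75 = 98.6, and then y* = 590 - 1.71·98.6 = 421.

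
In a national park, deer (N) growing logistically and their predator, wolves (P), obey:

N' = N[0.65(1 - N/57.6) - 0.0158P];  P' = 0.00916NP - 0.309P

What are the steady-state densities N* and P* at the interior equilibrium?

From dP/dt = 0 with P > 0: 0.00916N* = 0.309, so N* = 33.7.
Substitute into dN/dt = 0: 0.65(1 - 33.7/57.6) = 0.0158P*.
The bracket is 0.414, giving P* = 0.269/0.0158 = 17.

N* ≈ 33.7, P* ≈ 17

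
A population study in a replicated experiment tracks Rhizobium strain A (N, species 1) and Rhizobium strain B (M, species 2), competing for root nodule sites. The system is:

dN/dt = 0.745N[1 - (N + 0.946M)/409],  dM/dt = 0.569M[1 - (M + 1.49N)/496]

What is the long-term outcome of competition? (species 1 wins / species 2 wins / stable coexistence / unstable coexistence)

unstable coexistence (outcome depends on initial conditions)

Compare the nullcline intercepts: K1/α12 = 409/0.946 = 432 < K2 = 496; K2/α21 = 496/1.49 = 333 < K1 = 409.
Since both are reversed, neither can invade when rare; the interior point is a saddle.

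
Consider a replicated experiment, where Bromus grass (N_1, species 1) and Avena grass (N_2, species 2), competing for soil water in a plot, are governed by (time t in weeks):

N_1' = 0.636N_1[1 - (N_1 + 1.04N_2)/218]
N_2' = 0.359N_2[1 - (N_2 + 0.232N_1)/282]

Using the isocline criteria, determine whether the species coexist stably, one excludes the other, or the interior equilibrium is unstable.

species 2 excludes species 1

Compare the nullcline intercepts: K1/α12 = 218/1.04 = 210 < K2 = 282; K2/α21 = 282/0.232 = 1220 > K1 = 218.
Since the inequalities point opposite ways, species 2 can invade but species 1 cannot.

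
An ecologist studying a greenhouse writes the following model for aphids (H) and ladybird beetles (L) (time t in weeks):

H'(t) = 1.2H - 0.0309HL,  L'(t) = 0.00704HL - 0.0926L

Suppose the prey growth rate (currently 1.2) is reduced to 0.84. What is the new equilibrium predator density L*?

L* ≈ 27.2

At the interior fixed point, setting dH/dt = 0 with H > 0 fixes L* = (prey growth rate)/(HL coefficient) — independent of the other coefficients.
With the change, L* = 0.84/0.0309 = 27.2; it falls from 38.8.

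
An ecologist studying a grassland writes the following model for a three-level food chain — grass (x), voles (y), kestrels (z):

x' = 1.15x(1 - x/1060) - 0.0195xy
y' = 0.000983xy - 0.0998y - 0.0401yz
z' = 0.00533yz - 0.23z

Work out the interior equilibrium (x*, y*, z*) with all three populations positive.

x* ≈ 284, y* ≈ 43.2, z* ≈ 4.48

From dz/dt = 0: 0.00533y* = 0.23, so y* = 43.2.
From dx/dt = 0: 1.15(1 - x*/1060) = 0.0195·43.2, giving x* = 1060·(1 - 0.732) = 284.
From dy/dt = 0: 0.000983·284 - 0.0998 = 0.0401z*, so z* = 0.18/0.0401 = 4.48.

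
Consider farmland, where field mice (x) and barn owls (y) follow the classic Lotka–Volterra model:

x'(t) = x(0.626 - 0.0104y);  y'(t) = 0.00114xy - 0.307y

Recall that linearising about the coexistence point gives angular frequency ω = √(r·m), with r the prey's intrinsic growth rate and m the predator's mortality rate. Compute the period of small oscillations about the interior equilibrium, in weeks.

Here r = 0.626 and m = 0.307, so r·m = 0.192.
ω = √0.192 = 0.438 per week, hence T = 2π/ω ≈ 14.3 weeks.

T ≈ 14.3 weeks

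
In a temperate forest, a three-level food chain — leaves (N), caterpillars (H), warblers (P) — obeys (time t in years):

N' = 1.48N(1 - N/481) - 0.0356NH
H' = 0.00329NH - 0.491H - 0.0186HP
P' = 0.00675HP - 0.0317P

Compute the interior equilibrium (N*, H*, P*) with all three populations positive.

N* ≈ 427, H* ≈ 4.7, P* ≈ 49.1

From dP/dt = 0: 0.00675H* = 0.0317, so H* = 4.7.
From dN/dt = 0: 1.48(1 - N*/481) = 0.0356·4.7, giving N* = 481·(1 - 0.113) = 427.
From dH/dt = 0: 0.00329·427 - 0.491 = 0.0186P*, so P* = 0.913/0.0186 = 49.1.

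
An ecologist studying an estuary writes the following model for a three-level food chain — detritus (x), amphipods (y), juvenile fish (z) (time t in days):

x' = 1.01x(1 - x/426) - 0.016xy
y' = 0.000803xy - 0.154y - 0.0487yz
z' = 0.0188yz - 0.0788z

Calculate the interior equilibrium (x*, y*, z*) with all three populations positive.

From dz/dt = 0: 0.0188y* = 0.0788, so y* = 4.19.
From dx/dt = 0: 1.01(1 - x*/426) = 0.016·4.19, giving x* = 426·(1 - 0.0664) = 398.
From dy/dt = 0: 0.000803·398 - 0.154 = 0.0487z*, so z* = 0.165/0.0487 = 3.4.

x* ≈ 398, y* ≈ 4.19, z* ≈ 3.4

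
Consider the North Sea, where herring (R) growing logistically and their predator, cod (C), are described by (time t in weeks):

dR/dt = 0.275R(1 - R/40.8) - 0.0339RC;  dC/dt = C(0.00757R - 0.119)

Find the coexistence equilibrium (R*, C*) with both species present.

From dC/dt = 0 with C > 0: 0.00757R* = 0.119, so R* = 15.7.
Substitute into dR/dt = 0: 0.275(1 - 15.7/40.8) = 0.0339C*.
The bracket is 0.615, giving C* = 0.169/0.0339 = 4.99.

R* ≈ 15.7, C* ≈ 4.99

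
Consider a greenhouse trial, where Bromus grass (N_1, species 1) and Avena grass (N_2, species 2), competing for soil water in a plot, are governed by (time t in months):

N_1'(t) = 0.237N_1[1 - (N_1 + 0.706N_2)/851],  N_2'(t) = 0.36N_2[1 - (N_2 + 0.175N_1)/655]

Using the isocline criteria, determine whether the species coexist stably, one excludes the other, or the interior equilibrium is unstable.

stable coexistence

Compare the nullcline intercepts: K1/α12 = 851/0.706 = 1210 > K2 = 655; K2/α21 = 655/0.175 = 3740 > K1 = 851.
Since both inequalities hold, each species can invade when rare, so the interior equilibrium is stable.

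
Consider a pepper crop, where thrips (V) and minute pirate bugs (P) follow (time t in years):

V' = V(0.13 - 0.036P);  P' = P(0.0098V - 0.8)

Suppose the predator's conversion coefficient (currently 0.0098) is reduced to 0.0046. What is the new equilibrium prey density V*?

V* ≈ 174

At the interior fixed point, setting dP/dt = 0 with P > 0 fixes V* = (predator death rate)/(VP coefficient) — independent of the other coefficients.
With the change, V* = 0.8/0.0046 = 174; it rises from 81.6.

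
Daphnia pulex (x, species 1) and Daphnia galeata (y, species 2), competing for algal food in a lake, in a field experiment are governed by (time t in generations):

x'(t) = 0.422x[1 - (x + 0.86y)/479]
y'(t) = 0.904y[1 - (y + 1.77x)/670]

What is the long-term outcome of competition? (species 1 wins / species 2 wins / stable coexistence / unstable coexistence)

Compare the nullcline intercepts: K1/α12 = 479/0.86 = 557 < K2 = 670; K2/α21 = 670/1.77 = 379 < K1 = 479.
Since both are reversed, neither can invade when rare; the interior point is a saddle.

unstable coexistence (outcome depends on initial conditions)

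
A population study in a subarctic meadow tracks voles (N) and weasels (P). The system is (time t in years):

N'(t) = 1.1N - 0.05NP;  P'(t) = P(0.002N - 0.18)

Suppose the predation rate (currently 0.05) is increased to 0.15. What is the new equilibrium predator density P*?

At the interior fixed point, setting dN/dt = 0 with N > 0 fixes P* = (prey growth rate)/(NP coefficient) — independent of the other coefficients.
With the change, P* = 1.1/0.15 = 7.33; it falls from 22.

P* ≈ 7.33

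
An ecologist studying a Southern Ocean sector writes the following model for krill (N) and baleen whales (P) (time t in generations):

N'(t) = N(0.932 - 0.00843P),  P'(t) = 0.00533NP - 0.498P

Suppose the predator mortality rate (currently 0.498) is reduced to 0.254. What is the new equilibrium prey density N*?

N* ≈ 47.7

At the interior fixed point, setting dP/dt = 0 with P > 0 fixes N* = (predator death rate)/(NP coefficient) — independent of the other coefficients.
With the change, N* = 0.254/0.00533 = 47.7; it falls from 93.4.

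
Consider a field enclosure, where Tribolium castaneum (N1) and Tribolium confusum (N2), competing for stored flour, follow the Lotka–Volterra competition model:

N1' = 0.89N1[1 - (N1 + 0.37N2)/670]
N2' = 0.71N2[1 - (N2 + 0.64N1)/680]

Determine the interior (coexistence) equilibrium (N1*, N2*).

Setting both brackets to zero gives the nullclines N1 + 0.37N2 = 670 and 0.64N1 + N2 = 680.
Substituting N2 = 680 - 0.64N1 into the first: N1(1 - 0.37·0.64) = 670 - 0.37·680.
So N1* = 418/0.763 = 548, and then N2* = 680 - 0.64·548 = 329.

N1* ≈ 548, N2* ≈ 329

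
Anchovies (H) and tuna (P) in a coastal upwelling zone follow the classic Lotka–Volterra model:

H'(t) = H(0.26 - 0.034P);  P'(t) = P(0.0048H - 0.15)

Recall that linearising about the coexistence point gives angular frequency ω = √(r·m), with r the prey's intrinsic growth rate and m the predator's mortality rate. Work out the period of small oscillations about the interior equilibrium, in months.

Here r = 0.26 and m = 0.15, so r·m = 0.039.
ω = √0.039 = 0.197 per month, hence T = 2π/ω ≈ 31.8 months.

T ≈ 31.8 months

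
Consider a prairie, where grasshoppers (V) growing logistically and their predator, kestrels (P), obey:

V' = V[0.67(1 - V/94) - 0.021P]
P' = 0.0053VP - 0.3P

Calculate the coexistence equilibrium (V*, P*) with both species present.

From dP/dt = 0 with P > 0: 0.0053V* = 0.3, so V* = 56.6.
Substitute into dV/dt = 0: 0.67(1 - 56.6/94) = 0.021P*.
The bracket is 0.398, giving P* = 0.267/0.021 = 12.7.

V* ≈ 56.6, P* ≈ 12.7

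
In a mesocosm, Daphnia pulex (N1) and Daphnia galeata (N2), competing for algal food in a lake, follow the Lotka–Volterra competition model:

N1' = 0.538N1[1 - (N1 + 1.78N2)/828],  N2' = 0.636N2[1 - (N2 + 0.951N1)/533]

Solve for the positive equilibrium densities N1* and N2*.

N1* ≈ 174, N2* ≈ 367

Setting both brackets to zero gives the nullclines N1 + 1.78N2 = 828 and 0.951N1 + N2 = 533.
Substituting N2 = 533 - 0.951N1 into the first: N1(1 - 1.78·0.951) = 828 - 1.78·533.
So N1* = -121/-0.693 = 174, and then N2* = 533 - 0.951·174 = 367.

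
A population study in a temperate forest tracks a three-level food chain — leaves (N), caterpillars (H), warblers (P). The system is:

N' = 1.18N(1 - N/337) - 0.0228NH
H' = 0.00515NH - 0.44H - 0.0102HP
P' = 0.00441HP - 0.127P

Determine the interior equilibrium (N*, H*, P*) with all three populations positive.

N* ≈ 149, H* ≈ 28.8, P* ≈ 32.3

From dP/dt = 0: 0.00441H* = 0.127, so H* = 28.8.
From dN/dt = 0: 1.18(1 - N*/337) = 0.0228·28.8, giving N* = 337·(1 - 0.556) = 149.
From dH/dt = 0: 0.00515·149 - 0.44 = 0.0102P*, so P* = 0.33/0.0102 = 32.3.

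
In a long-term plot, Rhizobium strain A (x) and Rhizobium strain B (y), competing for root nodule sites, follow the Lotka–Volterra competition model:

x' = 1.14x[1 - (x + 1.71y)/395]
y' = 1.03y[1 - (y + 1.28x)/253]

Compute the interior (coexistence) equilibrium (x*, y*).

Setting both brackets to zero gives the nullclines x + 1.71y = 395 and 1.28x + y = 253.
Substituting y = 253 - 1.28x into the first: x(1 - 1.71·1.28) = 395 - 1.71·253.
So x* = -37.6/-1.19 = 31.7, and then y* = 253 - 1.28·31.7 = 212.

x* ≈ 31.7, y* ≈ 212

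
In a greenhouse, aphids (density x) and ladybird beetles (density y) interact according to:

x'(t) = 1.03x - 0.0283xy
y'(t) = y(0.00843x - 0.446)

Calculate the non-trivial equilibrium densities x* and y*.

x* ≈ 52.9, y* ≈ 36.4

Set dy/dt = 0 with y > 0: 0.00843x - 0.446 = 0, so x* = 0.446/0.00843 = 52.9.
Set dx/dt = 0 with x > 0: 1.03 - 0.0283y = 0, so y* = 1.03/0.0283 = 36.4.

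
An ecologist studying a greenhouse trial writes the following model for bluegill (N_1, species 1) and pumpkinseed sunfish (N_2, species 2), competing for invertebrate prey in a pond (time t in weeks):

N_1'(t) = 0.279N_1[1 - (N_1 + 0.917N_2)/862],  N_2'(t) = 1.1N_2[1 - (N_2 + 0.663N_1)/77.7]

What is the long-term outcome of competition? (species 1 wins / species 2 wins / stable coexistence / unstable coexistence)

species 1 excludes species 2

Compare the nullcline intercepts: K1/α12 = 862/0.917 = 940 > K2 = 77.7; K2/α21 = 77.7/0.663 = 117 < K1 = 862.
Since the inequalities point opposite ways, species 1 can invade but species 2 cannot.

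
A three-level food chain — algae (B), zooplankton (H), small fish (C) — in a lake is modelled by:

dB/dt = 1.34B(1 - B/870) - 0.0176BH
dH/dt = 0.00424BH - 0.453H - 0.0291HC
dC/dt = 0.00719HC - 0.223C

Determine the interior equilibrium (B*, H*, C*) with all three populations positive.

From dC/dt = 0: 0.00719H* = 0.223, so H* = 31.
From dB/dt = 0: 1.34(1 - B*/870) = 0.0176·31, giving B* = 870·(1 - 0.407) = 516.
From dH/dt = 0: 0.00424·516 - 0.453 = 0.0291C*, so C* = 1.73/0.0291 = 59.6.

B* ≈ 516, H* ≈ 31, C* ≈ 59.6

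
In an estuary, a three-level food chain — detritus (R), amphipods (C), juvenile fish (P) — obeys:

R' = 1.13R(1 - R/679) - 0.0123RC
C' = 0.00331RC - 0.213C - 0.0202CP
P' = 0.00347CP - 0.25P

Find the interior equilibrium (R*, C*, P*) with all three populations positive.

From dP/dt = 0: 0.00347C* = 0.25, so C* = 72.
From dR/dt = 0: 1.13(1 - R*/679) = 0.0123·72, giving R* = 679·(1 - 0.784) = 147.
From dC/dt = 0: 0.00331·147 - 0.213 = 0.0202P*, so P* = 0.272/0.0202 = 13.5.

R* ≈ 147, C* ≈ 72, P* ≈ 13.5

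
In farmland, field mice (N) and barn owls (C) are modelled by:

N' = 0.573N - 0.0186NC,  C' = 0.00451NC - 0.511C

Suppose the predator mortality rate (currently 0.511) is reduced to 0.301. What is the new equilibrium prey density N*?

At the interior fixed point, setting dC/dt = 0 with C > 0 fixes N* = (predator death rate)/(NC coefficient) — independent of the other coefficients.
With the change, N* = 0.301/0.00451 = 66.7; it falls from 113.

N* ≈ 66.7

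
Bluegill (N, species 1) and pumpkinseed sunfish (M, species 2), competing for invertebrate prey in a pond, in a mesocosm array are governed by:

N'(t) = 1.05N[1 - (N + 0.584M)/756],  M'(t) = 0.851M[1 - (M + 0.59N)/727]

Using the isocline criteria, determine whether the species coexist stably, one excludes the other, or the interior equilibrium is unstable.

Compare the nullcline intercepts: K1/α12 = 756/0.584 = 1290 > K2 = 727; K2/α21 = 727/0.59 = 1230 > K1 = 756.
Since both inequalities hold, each species can invade when rare, so the interior equilibrium is stable.

stable coexistence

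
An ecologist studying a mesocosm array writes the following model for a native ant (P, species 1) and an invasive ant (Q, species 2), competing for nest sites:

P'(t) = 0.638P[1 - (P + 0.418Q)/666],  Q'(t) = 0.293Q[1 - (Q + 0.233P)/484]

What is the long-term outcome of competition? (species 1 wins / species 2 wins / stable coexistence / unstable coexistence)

stable coexistence

Compare the nullcline intercepts: K1/α12 = 666/0.418 = 1590 > K2 = 484; K2/α21 = 484/0.233 = 2080 > K1 = 666.
Since both inequalities hold, each species can invade when rare, so the interior equilibrium is stable.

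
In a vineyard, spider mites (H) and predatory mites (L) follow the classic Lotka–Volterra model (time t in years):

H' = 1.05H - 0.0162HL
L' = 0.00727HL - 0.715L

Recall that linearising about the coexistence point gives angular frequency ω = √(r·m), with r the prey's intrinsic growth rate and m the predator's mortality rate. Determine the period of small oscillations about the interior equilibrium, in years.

T ≈ 7.25 years

Here r = 1.05 and m = 0.715, so r·m = 0.751.
ω = √0.751 = 0.866 per year, hence T = 2π/ω ≈ 7.25 years.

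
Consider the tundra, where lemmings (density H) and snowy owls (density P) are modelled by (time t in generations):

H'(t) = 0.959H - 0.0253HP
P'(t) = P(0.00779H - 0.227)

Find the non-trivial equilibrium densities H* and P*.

H* ≈ 29.1, P* ≈ 37.9

Set dP/dt = 0 with P > 0: 0.00779H - 0.227 = 0, so H* = 0.227/0.00779 = 29.1.
Set dH/dt = 0 with H > 0: 0.959 - 0.0253P = 0, so P* = 0.959/0.0253 = 37.9.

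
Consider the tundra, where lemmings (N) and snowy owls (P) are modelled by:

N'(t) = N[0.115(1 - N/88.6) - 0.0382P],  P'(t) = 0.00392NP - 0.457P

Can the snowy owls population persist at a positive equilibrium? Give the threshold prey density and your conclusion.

The predator equation gives dP/dt > 0 only when N > 0.457/0.00392 = 117.
Without the predator, N → K = 88.6. Since 88.6 < 117, the predator cannot invade.

Threshold N = 117; K < 117, so no, the predator goes extinct.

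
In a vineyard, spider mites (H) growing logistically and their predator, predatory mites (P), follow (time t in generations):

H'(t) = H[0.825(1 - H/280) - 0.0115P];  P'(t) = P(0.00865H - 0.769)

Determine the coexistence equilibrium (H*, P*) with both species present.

H* ≈ 88.9, P* ≈ 49

From dP/dt = 0 with P > 0: 0.00865H* = 0.769, so H* = 88.9.
Substitute into dH/dt = 0: 0.825(1 - 88.9/280) = 0.0115P*.
The bracket is 0.682, giving P* = 0.563/0.0115 = 49.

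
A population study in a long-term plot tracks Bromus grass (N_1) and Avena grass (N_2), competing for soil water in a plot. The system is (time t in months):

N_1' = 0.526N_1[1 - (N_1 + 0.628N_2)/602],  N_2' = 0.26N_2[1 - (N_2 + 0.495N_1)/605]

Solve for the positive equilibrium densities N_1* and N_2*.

Setting both brackets to zero gives the nullclines N_1 + 0.628N_2 = 602 and 0.495N_1 + N_2 = 605.
Substituting N_2 = 605 - 0.495N_1 into the first: N_1(1 - 0.628·0.495) = 602 - 0.628·605.
So N_1* = 222/0.689 = 322, and then N_2* = 605 - 0.495·322 = 445.

N_1* ≈ 322, N_2* ≈ 445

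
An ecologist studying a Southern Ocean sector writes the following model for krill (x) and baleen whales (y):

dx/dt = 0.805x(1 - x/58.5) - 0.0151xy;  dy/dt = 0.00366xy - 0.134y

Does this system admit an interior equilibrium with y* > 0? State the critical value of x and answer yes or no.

The predator equation gives dy/dt > 0 only when x > 0.134/0.00366 = 36.6.
Without the predator, x → K = 58.5. Since 58.5 > 36.6, the predator can invade and persist.

Threshold x = 36.6; K > 36.6, so yes, the predator persists.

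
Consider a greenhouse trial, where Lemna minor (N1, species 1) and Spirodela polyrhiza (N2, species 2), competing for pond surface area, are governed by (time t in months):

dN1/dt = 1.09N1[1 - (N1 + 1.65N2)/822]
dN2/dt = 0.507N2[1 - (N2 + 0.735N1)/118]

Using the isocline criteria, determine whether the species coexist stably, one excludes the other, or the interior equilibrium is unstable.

Compare the nullcline intercepts: K1/α12 = 822/1.65 = 498 > K2 = 118; K2/α21 = 118/0.735 = 161 < K1 = 822.
Since the inequalities point opposite ways, species 1 can invade but species 2 cannot.

species 1 excludes species 2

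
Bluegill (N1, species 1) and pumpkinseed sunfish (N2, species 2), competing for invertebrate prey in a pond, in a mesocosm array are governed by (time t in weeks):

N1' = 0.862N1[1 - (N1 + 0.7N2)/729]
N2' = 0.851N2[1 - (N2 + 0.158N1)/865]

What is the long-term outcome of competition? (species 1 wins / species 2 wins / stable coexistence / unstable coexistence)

Compare the nullcline intercepts: K1/α12 = 729/0.7 = 1040 > K2 = 865; K2/α21 = 865/0.158 = 5470 > K1 = 729.
Since both inequalities hold, each species can invade when rare, so the interior equilibrium is stable.

stable coexistence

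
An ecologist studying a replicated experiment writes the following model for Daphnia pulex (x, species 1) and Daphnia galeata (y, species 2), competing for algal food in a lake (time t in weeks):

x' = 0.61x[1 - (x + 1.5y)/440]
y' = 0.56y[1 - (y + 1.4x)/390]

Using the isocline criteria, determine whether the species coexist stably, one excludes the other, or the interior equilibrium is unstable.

Compare the nullcline intercepts: K1/α12 = 440/1.5 = 293 < K2 = 390; K2/α21 = 390/1.4 = 279 < K1 = 440.
Since both are reversed, neither can invade when rare; the interior point is a saddle.

unstable coexistence (outcome depends on initial conditions)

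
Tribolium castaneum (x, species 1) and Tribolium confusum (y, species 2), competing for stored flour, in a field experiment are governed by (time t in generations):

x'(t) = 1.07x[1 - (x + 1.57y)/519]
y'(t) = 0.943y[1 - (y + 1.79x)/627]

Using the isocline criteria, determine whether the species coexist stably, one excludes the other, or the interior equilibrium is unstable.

unstable coexistence (outcome depends on initial conditions)

Compare the nullcline intercepts: K1/α12 = 519/1.57 = 331 < K2 = 627; K2/α21 = 627/1.79 = 350 < K1 = 519.
Since both are reversed, neither can invade when rare; the interior point is a saddle.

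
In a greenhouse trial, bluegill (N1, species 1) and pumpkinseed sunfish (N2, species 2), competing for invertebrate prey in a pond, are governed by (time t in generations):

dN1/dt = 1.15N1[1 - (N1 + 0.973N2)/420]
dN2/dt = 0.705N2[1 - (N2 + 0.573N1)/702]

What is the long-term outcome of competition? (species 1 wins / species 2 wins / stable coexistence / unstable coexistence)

Compare the nullcline intercepts: K1/α12 = 420/0.973 = 432 < K2 = 702; K2/α21 = 702/0.573 = 1230 > K1 = 420.
Since the inequalities point opposite ways, species 2 can invade but species 1 cannot.

species 2 excludes species 1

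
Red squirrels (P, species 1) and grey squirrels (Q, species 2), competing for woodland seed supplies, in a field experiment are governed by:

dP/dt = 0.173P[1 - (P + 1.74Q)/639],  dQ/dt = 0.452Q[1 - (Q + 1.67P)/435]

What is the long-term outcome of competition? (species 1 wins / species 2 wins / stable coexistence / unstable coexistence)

Compare the nullcline intercepts: K1/α12 = 639/1.74 = 367 < K2 = 435; K2/α21 = 435/1.67 = 260 < K1 = 639.
Since both are reversed, neither can invade when rare; the interior point is a saddle.

unstable coexistence (outcome depends on initial conditions)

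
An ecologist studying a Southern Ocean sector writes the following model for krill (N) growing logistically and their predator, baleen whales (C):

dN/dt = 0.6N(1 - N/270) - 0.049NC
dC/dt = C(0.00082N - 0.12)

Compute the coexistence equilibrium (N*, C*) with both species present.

From dC/dt = 0 with C > 0: 0.00082N* = 0.12, so N* = 146.
Substitute into dN/dt = 0: 0.6(1 - 146/270) = 0.049C*.
The bracket is 0.458, giving C* = 0.275/0.049 = 5.61.

N* ≈ 146, C* ≈ 5.61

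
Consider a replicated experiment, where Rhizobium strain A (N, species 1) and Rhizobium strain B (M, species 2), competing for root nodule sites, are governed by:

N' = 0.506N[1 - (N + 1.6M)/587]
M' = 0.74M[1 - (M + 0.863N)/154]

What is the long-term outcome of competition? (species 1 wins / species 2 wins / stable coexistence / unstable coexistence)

Compare the nullcline intercepts: K1/α12 = 587/1.6 = 367 > K2 = 154; K2/α21 = 154/0.863 = 178 < K1 = 587.
Since the inequalities point opposite ways, species 1 can invade but species 2 cannot.

species 1 excludes species 2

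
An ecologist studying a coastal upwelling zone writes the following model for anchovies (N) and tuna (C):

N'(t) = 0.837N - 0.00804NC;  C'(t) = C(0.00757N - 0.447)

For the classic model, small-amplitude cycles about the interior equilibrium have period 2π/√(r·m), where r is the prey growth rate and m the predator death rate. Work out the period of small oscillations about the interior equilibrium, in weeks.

Here r = 0.837 and m = 0.447, so r·m = 0.374.
ω = √0.374 = 0.612 per week, hence T = 2π/ω ≈ 10.3 weeks.

T ≈ 10.3 weeks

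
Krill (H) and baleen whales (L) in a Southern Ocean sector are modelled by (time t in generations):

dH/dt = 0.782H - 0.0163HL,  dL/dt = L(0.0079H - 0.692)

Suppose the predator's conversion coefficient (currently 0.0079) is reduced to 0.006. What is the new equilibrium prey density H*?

At the interior fixed point, setting dL/dt = 0 with L > 0 fixes H* = (predator death rate)/(HL coefficient) — independent of the other coefficients.
With the change, H* = 0.692/0.006 = 115; it rises from 87.6.

H* ≈ 115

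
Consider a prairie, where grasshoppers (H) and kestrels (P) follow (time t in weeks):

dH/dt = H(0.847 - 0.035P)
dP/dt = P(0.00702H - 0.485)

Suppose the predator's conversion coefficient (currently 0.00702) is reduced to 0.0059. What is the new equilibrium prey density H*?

H* ≈ 82.2

At the interior fixed point, setting dP/dt = 0 with P > 0 fixes H* = (predator death rate)/(HP coefficient) — independent of the other coefficients.
With the change, H* = 0.485/0.0059 = 82.2; it rises from 69.1.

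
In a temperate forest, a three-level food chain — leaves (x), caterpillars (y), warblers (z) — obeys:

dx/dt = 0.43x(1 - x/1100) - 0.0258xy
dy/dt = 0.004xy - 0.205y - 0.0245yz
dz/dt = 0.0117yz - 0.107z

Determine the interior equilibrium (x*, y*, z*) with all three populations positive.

From dz/dt = 0: 0.0117y* = 0.107, so y* = 9.15.
From dx/dt = 0: 0.43(1 - x*/1100) = 0.0258·9.15, giving x* = 1100·(1 - 0.549) = 496.
From dy/dt = 0: 0.004·496 - 0.205 = 0.0245z*, so z* = 1.78/0.0245 = 72.7.

x* ≈ 496, y* ≈ 9.15, z* ≈ 72.7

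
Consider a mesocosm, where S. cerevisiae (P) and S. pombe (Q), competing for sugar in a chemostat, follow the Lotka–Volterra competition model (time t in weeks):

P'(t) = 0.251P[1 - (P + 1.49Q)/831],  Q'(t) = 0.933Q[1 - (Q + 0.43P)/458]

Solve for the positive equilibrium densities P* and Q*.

Setting both brackets to zero gives the nullclines P + 1.49Q = 831 and 0.43P + Q = 458.
Substituting Q = 458 - 0.43P into the first: P(1 - 1.49·0.43) = 831 - 1.49·458.
So P* = 149/0.359 = 414, and then Q* = 458 - 0.43·414 = 280.

P* ≈ 414, Q* ≈ 280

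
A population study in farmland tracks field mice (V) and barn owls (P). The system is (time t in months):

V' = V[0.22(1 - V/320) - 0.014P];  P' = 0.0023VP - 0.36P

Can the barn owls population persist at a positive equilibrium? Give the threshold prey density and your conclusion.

The predator equation gives dP/dt > 0 only when V > 0.36/0.0023 = 157.
Without the predator, V → K = 320. Since 320 > 157, the predator can invade and persist.

Threshold V = 157; K > 157, so yes, the predator persists.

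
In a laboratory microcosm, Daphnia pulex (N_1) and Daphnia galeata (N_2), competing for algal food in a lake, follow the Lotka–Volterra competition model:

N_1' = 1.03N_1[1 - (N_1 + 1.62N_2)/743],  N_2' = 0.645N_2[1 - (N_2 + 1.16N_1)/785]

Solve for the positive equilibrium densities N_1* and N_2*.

Setting both brackets to zero gives the nullclines N_1 + 1.62N_2 = 743 and 1.16N_1 + N_2 = 785.
Substituting N_2 = 785 - 1.16N_1 into the first: N_1(1 - 1.62·1.16) = 743 - 1.62·785.
So N_1* = -529/-0.879 = 601, and then N_2* = 785 - 1.16·601 = 87.4.

N_1* ≈ 601, N_2* ≈ 87.4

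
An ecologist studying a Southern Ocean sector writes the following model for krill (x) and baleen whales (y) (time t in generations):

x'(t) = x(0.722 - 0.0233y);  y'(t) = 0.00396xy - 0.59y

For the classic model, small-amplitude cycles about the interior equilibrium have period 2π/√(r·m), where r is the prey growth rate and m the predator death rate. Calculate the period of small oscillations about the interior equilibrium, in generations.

T ≈ 9.63 generations

Here r = 0.722 and m = 0.59, so r·m = 0.426.
ω = √0.426 = 0.653 per generation, hence T = 2π/ω ≈ 9.63 generations.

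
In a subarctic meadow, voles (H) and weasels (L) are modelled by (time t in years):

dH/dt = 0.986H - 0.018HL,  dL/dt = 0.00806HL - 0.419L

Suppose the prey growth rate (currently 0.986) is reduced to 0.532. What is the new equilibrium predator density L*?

At the interior fixed point, setting dH/dt = 0 with H > 0 fixes L* = (prey growth rate)/(HL coefficient) — independent of the other coefficients.
With the change, L* = 0.532/0.018 = 29.6; it falls from 54.8.

L* ≈ 29.6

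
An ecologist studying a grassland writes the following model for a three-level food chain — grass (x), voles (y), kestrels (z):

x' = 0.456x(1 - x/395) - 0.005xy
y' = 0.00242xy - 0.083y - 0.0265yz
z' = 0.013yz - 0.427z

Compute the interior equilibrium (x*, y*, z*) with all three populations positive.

x* ≈ 253, y* ≈ 32.8, z* ≈ 19.9

From dz/dt = 0: 0.013y* = 0.427, so y* = 32.8.
From dx/dt = 0: 0.456(1 - x*/395) = 0.005·32.8, giving x* = 395·(1 - 0.36) = 253.
From dy/dt = 0: 0.00242·253 - 0.083 = 0.0265z*, so z* = 0.529/0.0265 = 19.9.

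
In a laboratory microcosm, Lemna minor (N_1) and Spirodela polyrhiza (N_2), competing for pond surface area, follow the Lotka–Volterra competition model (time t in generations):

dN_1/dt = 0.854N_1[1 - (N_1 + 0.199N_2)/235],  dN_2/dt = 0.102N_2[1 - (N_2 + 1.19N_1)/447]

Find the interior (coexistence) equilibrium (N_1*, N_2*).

N_1* ≈ 191, N_2* ≈ 219

Setting both brackets to zero gives the nullclines N_1 + 0.199N_2 = 235 and 1.19N_1 + N_2 = 447.
Substituting N_2 = 447 - 1.19N_1 into the first: N_1(1 - 0.199·1.19) = 235 - 0.199·447.
So N_1* = 146/0.763 = 191, and then N_2* = 447 - 1.19·191 = 219.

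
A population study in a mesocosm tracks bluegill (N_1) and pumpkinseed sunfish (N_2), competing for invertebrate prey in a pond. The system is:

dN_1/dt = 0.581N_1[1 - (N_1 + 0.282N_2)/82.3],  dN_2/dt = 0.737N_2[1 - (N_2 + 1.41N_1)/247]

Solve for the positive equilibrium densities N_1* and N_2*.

N_1* ≈ 21, N_2* ≈ 217

Setting both brackets to zero gives the nullclines N_1 + 0.282N_2 = 82.3 and 1.41N_1 + N_2 = 247.
Substituting N_2 = 247 - 1.41N_1 into the first: N_1(1 - 0.282·1.41) = 82.3 - 0.282·247.
So N_1* = 12.6/0.602 = 21, and then N_2* = 247 - 1.41·21 = 217.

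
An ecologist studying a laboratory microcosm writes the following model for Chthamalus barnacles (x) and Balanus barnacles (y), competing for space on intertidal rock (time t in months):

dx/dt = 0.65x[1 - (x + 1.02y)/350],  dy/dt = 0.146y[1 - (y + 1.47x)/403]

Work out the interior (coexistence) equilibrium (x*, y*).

Setting both brackets to zero gives the nullclines x + 1.02y = 350 and 1.47x + y = 403.
Substituting y = 403 - 1.47x into the first: x(1 - 1.02·1.47) = 350 - 1.02·403.
So x* = -61.1/-0.499 = 122, and then y* = 403 - 1.47·122 = 223.

x* ≈ 122, y* ≈ 223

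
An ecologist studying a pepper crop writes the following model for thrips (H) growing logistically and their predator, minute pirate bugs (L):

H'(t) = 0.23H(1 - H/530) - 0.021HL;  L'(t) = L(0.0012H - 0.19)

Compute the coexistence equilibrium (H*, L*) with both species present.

From dL/dt = 0 with L > 0: 0.0012H* = 0.19, so H* = 158.
Substitute into dH/dt = 0: 0.23(1 - 158/530) = 0.021L*.
The bracket is 0.701, giving L* = 0.161/0.021 = 7.68.

H* ≈ 158, L* ≈ 7.68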